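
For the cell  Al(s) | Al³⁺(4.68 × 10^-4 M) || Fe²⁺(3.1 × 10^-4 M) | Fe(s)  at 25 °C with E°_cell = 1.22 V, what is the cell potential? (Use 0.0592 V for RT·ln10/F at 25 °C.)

Balancing electrons gives n = 6; the reaction quotient is Q = [Al³⁺]^2/[Fe²⁺]^3 = 7350.
At 25 °C, E = E° − (0.0592/n) log Q = 1.22 − (0.0592/6)(3.866) = 1.220 − 0.038 = 1.182 V.

1.18 V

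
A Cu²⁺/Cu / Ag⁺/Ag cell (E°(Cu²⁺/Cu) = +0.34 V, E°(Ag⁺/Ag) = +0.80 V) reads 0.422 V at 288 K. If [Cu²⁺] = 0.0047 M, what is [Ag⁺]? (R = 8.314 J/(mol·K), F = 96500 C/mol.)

From the Nernst equation, ln Q = nF(E° − E)/RT = 2×96500×(0.46 − 0.422)/(8.314×288) = 3.063, so Q = 21.4.
With Q = [Cu²⁺]/[Ag⁺]^2 and the known concentrations, [Ag⁺]^2 in the denominator gives [Ag⁺] = 0.015 M.

0.015 M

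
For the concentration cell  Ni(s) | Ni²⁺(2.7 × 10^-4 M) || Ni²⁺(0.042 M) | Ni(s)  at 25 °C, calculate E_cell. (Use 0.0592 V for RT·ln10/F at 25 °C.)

0.065 V

Both half-cells are Ni²⁺/Ni, so E°_cell = 0. The concentrated side is the cathode; the cell reaction moves Ni²⁺ from high to low concentration with n = 2.
Q = [Ni²⁺]_dilute/[Ni²⁺]_conc = 2.7 × 10^-4/0.042 = 0.00643.
E = 0 − (0.0592/2) log Q = −(0.0592/2)(-2.192) = 0.0649 V.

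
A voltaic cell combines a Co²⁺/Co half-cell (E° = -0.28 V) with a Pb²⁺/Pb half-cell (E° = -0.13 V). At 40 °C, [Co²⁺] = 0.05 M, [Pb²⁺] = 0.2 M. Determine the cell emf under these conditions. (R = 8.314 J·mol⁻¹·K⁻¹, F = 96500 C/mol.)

0.169 V

The Pb²⁺/Pb couple has the higher reduction potential and acts as the cathode, so E°_cell = -0.13 − (-0.28) = 0.15 V.
Balancing electrons gives n = 2; the reaction quotient is Q = [Co²⁺]/[Pb²⁺] = 0.250.
E = E° − (RT/nF) ln Q = 0.15 − (8.314×313)/(2×96500) × (-1.386) = 0.150 + 0.019 = 0.169 V.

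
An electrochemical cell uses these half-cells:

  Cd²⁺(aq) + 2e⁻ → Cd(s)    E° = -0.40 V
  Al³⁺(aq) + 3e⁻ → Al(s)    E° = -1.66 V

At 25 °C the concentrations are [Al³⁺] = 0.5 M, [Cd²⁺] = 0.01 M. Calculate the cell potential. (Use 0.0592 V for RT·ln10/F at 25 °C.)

1.21 V

The Cd²⁺/Cd couple has the higher reduction potential and acts as the cathode, so E°_cell = -0.40 − (-1.66) = 1.26 V.
Balancing electrons gives n = 6; the reaction quotient is Q = [Al³⁺]^2/[Cd²⁺]^3 = 2.5 × 10^5.
At 25 °C, E = E° − (0.0592/n) log Q = 1.26 − (0.0592/6)(5.398) = 1.260 − 0.053 = 1.207 V.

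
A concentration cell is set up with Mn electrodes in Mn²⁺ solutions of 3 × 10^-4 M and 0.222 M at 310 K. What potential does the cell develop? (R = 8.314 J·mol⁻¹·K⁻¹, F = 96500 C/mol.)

Both half-cells are Mn²⁺/Mn, so E°_cell = 0. The concentrated side is the cathode; the cell reaction moves Mn²⁺ from high to low concentration with n = 2.
Q = [Mn²⁺]_dilute/[Mn²⁺]_conc = 3 × 10^-4/0.222 = 0.00135.
E = 0 − (RT/nF) ln Q = −((8.314×310)/(2×96500))(-6.607) = 0.0882 V.

0.088 V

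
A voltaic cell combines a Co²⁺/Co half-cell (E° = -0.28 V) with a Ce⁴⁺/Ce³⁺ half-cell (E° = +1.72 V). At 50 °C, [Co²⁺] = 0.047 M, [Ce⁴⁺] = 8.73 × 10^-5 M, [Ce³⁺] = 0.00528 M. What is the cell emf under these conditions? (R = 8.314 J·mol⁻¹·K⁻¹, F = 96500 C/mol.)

The Ce⁴⁺/Ce³⁺ couple has the higher reduction potential and acts as the cathode, so E°_cell = +1.72 − (-0.28) = 2.00 V.
Balancing electrons gives n = 2; the reaction quotient is Q = [Co²⁺]·[Ce³⁺]^2/[Ce⁴⁺]^2 = 172.
E = E° − (RT/nF) ln Q = 2.00 − (8.314×323)/(2×96500) × (5.147) = 2.000 − 0.072 = 1.928 V.

1.93 V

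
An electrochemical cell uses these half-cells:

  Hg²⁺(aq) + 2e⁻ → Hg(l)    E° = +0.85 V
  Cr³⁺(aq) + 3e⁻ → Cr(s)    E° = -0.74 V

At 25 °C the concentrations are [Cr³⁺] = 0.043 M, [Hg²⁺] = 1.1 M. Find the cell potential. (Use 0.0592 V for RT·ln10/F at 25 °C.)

1.62 V

The Hg²⁺/Hg couple has the higher reduction potential and acts as the cathode, so E°_cell = +0.85 − (-0.74) = 1.59 V.
Balancing electrons gives n = 6; the reaction quotient is Q = [Cr³⁺]^2/[Hg²⁺]^3 = 0.00139.
At 25 °C, E = E° − (0.0592/n) log Q = 1.59 − (0.0592/6)(-2.857) = 1.590 + 0.028 = 1.618 V.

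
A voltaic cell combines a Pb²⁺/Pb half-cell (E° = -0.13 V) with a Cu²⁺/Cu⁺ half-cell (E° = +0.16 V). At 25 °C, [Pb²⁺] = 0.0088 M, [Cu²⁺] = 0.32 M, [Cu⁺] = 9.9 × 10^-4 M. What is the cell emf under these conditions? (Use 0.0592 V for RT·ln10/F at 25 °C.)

0.499 V

The Cu²⁺/Cu⁺ couple has the higher reduction potential and acts as the cathode, so E°_cell = +0.16 − (-0.13) = 0.29 V.
Balancing electrons gives n = 2; the reaction quotient is Q = [Pb²⁺]·[Cu⁺]^2/[Cu²⁺]^2 = 8.42 × 10^-8.
At 25 °C, E = E° − (0.0592/n) log Q = 0.29 − (0.0592/2)(-7.075) = 0.290 + 0.209 = 0.499 V.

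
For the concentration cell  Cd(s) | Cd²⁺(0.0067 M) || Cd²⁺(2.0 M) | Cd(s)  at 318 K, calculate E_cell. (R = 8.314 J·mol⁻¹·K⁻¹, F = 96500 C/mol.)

Both half-cells are Cd²⁺/Cd, so E°_cell = 0. The concentrated side is the cathode; the cell reaction moves Cd²⁺ from high to low concentration with n = 2.
Q = [Cd²⁺]_dilute/[Cd²⁺]_conc = 0.0067/2.0 = 0.00335.
E = 0 − (RT/nF) ln Q = −((8.314×318)/(2×96500))(-5.699) = 0.0781 V.

0.078 V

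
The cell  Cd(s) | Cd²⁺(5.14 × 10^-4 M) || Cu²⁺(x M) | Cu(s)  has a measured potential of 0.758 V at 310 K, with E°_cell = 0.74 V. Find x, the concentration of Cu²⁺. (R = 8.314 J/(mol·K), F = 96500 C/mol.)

0.002 M

From the Nernst equation, ln Q = nF(E° − E)/RT = 2×96500×(0.74 − 0.758)/(8.314×310) = -1.348, so Q = 0.260.
With Q = [Cd²⁺]/[Cu²⁺] and the known concentrations, [Cu²⁺] in the denominator gives [Cu²⁺] = 0.002 M.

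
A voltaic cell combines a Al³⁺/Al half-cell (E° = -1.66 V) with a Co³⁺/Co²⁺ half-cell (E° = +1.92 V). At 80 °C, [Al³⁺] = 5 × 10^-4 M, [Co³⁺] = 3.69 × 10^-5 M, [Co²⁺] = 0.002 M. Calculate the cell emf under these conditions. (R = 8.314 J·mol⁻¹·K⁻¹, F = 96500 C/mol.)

3.54 V

The Co³⁺/Co²⁺ couple has the higher reduction potential and acts as the cathode, so E°_cell = +1.92 − (-1.66) = 3.58 V.
Balancing electrons gives n = 3; the reaction quotient is Q = [Al³⁺]·[Co²⁺]^3/[Co³⁺]^3 = 79.6.
E = E° − (RT/nF) ln Q = 3.58 − (8.314×353)/(3×96500) × (4.377) = 3.580 − 0.044 = 3.536 V.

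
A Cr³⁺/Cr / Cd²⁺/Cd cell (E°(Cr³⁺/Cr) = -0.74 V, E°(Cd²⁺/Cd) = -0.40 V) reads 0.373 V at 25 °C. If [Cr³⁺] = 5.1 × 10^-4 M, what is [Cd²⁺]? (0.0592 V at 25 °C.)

From the Nernst equation, log Q = n(E° − E)/0.0592 = 6(0.34 − 0.373)/0.0592 = -3.345, so Q = 4.52 × 10^-4.
With Q = [Cr³⁺]^2/[Cd²⁺]^3 and the known concentrations, [Cd²⁺]^3 in the denominator gives [Cd²⁺] = 0.083 M.

0.083 M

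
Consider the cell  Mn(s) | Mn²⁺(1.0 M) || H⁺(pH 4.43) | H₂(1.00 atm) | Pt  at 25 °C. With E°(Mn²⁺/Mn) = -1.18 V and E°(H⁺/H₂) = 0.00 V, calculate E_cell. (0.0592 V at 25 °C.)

The hydrogen couple is the cathode, so E°_cell = 1.18 V; n = 2.
[H⁺] = 10^(−4.43) = 3.7 × 10^-5 M, and Q = [Mn²⁺]·P(H₂) / [H⁺]^2 = 7.24 × 10^8.
E = E° − (0.0592/2) log Q = 1.18 − (0.0592/2)(8.860) = 0.918 V.

0.92 V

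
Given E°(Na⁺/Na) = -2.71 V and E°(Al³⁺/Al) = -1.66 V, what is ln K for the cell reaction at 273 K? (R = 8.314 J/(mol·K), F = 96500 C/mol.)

ln K = 133.9

E°_cell = -1.66 − (-2.71) = 1.05 V, with n = 3 electrons transferred.
At equilibrium E = 0, so the Nernst equation gives ln K = nFE°/RT = (3)(96500)(1.05)/((8.314)(273)) = 133.93.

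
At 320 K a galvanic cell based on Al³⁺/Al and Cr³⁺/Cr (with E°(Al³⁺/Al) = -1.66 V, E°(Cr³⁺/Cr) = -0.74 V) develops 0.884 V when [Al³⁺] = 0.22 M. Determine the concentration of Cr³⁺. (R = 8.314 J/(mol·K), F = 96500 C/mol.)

From the Nernst equation, ln Q = nF(E° − E)/RT = 3×96500×(0.92 − 0.884)/(8.314×320) = 3.917, so Q = 50.3.
With Q = [Al³⁺]/[Cr³⁺] and the known concentrations, [Cr³⁺] in the denominator gives [Cr³⁺] = 0.0044 M.

0.0044 M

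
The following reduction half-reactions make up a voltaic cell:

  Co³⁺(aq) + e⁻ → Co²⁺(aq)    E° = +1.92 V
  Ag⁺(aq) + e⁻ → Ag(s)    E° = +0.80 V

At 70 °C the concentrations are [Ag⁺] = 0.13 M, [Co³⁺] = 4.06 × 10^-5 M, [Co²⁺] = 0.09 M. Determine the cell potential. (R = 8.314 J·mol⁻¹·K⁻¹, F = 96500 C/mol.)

The Co³⁺/Co²⁺ couple has the higher reduction potential and acts as the cathode, so E°_cell = +1.92 − (+0.80) = 1.12 V.
Balancing electrons gives n = 1; the reaction quotient is Q = [Ag⁺]·[Co²⁺]/[Co³⁺] = 288.
E = E° − (RT/nF) ln Q = 1.12 − (8.314×343)/(1×96500) × (5.664) = 1.120 − 0.167 = 0.953 V.

0.953 V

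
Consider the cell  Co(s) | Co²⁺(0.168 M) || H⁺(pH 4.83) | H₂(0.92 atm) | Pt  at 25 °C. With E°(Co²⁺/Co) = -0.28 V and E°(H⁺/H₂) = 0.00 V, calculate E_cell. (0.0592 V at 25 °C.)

0.018 V

The hydrogen couple is the cathode, so E°_cell = 0.28 V; n = 2.
[H⁺] = 10^(−4.83) = 1.5 × 10^-5 M, and Q = [Co²⁺]·P(H₂) / [H⁺]^2 = 7.06 × 10^8.
E = E° − (0.0592/2) log Q = 0.28 − (0.0592/2)(8.849) = 0.018 V.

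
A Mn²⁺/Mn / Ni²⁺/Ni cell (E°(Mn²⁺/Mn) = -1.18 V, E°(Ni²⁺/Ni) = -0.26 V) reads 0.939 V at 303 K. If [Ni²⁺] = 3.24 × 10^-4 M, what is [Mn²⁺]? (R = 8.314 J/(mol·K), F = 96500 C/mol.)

7.6 × 10^-5 M

From the Nernst equation, ln Q = nF(E° − E)/RT = 2×96500×(0.92 − 0.939)/(8.314×303) = -1.456, so Q = 0.233.
With Q = [Mn²⁺]/[Ni²⁺] and the known concentrations, [Mn²⁺] in the numerator gives [Mn²⁺] = 7.6 × 10^-5 M.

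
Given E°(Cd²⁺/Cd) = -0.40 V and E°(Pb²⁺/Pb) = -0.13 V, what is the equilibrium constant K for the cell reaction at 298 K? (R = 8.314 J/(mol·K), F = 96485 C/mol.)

E°_cell = -0.13 − (-0.40) = 0.27 V, with n = 2 electrons transferred.
At equilibrium E = 0, so the Nernst equation gives ln K = nFE°/RT = (2)(96485)(0.27)/((8.314)(298)) = 21.03.
K = e^21.03 = 1.4 × 10^9.

1.4 × 10^9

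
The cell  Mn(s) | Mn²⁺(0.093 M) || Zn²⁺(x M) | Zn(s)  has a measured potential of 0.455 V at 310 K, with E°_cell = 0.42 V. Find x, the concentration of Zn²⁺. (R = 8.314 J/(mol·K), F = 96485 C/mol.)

1.3 M

From the Nernst equation, ln Q = nF(E° − E)/RT = 2×96485×(0.42 − 0.455)/(8.314×310) = -2.621, so Q = 0.0728.
With Q = [Mn²⁺]/[Zn²⁺] and the known concentrations, [Zn²⁺] in the denominator gives [Zn²⁺] = 1.3 M.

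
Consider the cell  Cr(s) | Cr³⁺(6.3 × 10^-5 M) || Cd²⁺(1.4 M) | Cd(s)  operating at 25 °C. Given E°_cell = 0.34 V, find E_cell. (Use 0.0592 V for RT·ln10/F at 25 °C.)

0.427 V

Balancing electrons gives n = 6; the reaction quotient is Q = [Cr³⁺]^2/[Cd²⁺]^3 = 1.45 × 10^-9.
At 25 °C, E = E° − (0.0592/n) log Q = 0.34 − (0.0592/6)(-8.840) = 0.340 + 0.087 = 0.427 V.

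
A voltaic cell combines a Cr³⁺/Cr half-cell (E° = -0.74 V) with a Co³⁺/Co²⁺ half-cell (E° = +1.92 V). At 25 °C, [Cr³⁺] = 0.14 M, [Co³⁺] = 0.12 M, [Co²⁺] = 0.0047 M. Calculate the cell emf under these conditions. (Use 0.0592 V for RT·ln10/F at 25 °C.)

2.76 V

The Co³⁺/Co²⁺ couple has the higher reduction potential and acts as the cathode, so E°_cell = +1.92 − (-0.74) = 2.66 V.
Balancing electrons gives n = 3; the reaction quotient is Q = [Cr³⁺]·[Co²⁺]^3/[Co³⁺]^3 = 8.41 × 10^-6.
At 25 °C, E = E° − (0.0592/n) log Q = 2.66 − (0.0592/3)(-5.075) = 2.660 + 0.100 = 2.760 V.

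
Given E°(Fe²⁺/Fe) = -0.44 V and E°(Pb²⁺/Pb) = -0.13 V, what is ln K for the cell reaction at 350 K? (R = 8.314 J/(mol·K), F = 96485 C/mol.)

ln K = 20.6

E°_cell = -0.13 − (-0.44) = 0.31 V, with n = 2 electrons transferred.
At equilibrium E = 0, so the Nernst equation gives ln K = nFE°/RT = (2)(96485)(0.31)/((8.314)(350)) = 20.56.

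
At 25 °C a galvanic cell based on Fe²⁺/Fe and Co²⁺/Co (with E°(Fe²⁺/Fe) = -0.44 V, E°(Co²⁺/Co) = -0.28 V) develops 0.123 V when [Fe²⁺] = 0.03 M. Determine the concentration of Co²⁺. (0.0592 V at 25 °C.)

From the Nernst equation, log Q = n(E° − E)/0.0592 = 2(0.16 − 0.123)/0.0592 = 1.250, so Q = 17.8.
With Q = [Fe²⁺]/[Co²⁺] and the known concentrations, [Co²⁺] in the denominator gives [Co²⁺] = 0.0017 M.

0.0017 M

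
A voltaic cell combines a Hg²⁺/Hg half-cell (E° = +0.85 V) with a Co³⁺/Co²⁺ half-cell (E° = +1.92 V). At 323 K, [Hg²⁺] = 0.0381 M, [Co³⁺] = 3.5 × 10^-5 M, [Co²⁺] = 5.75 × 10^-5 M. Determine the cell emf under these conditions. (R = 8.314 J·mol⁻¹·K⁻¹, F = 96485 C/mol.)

1.10 V

The Co³⁺/Co²⁺ couple has the higher reduction potential and acts as the cathode, so E°_cell = +1.92 − (+0.85) = 1.07 V.
Balancing electrons gives n = 2; the reaction quotient is Q = [Hg²⁺]·[Co²⁺]^2/[Co³⁺]^2 = 0.103.
E = E° − (RT/nF) ln Q = 1.07 − (8.314×323)/(2×96485) × (-2.275) = 1.070 + 0.032 = 1.102 V.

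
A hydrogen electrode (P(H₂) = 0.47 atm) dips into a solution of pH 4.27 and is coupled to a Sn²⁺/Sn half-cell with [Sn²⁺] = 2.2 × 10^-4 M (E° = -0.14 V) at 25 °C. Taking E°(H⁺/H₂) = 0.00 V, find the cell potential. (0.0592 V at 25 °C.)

The hydrogen couple is the cathode, so E°_cell = 0.14 V; n = 2.
[H⁺] = 10^(−4.27) = 5.4 × 10^-5 M, and Q = [Sn²⁺]·P(H₂) / [H⁺]^2 = 3.59 × 10^4.
E = E° − (0.0592/2) log Q = 0.14 − (0.0592/2)(4.555) = 0.005 V.

0.005 V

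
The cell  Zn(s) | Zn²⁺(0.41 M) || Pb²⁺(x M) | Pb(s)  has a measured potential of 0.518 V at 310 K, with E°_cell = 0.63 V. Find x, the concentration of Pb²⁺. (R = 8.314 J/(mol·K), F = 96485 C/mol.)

9.4 × 10^-5 M

From the Nernst equation, ln Q = nF(E° − E)/RT = 2×96485×(0.63 − 0.518)/(8.314×310) = 8.386, so Q = 4380.
With Q = [Zn²⁺]/[Pb²⁺] and the known concentrations, [Pb²⁺] in the denominator gives [Pb²⁺] = 9.4 × 10^-5 M.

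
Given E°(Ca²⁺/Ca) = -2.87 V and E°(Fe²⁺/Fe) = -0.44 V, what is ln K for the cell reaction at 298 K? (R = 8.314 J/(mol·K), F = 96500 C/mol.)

E°_cell = -0.44 − (-2.87) = 2.43 V, with n = 2 electrons transferred.
At equilibrium E = 0, so the Nernst equation gives ln K = nFE°/RT = (2)(96500)(2.43)/((8.314)(298)) = 189.29.

ln K = 189.3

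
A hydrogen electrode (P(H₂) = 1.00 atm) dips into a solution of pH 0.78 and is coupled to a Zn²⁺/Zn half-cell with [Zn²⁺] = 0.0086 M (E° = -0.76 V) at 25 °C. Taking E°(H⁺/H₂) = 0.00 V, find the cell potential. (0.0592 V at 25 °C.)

0.77 V

The hydrogen couple is the cathode, so E°_cell = 0.76 V; n = 2.
[H⁺] = 10^(−0.78) = 0.17 M, and Q = [Zn²⁺]·P(H₂) / [H⁺]^2 = 0.312.
E = E° − (0.0592/2) log Q = 0.76 − (0.0592/2)(-0.506) = 0.775 V.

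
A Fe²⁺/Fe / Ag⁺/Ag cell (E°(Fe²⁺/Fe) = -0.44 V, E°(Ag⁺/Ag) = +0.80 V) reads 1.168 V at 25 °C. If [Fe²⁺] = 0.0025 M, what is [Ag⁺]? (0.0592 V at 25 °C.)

0.003 M

From the Nernst equation, log Q = n(E° − E)/0.0592 = 2(1.24 − 1.168)/0.0592 = 2.432, so Q = 271.
With Q = [Fe²⁺]/[Ag⁺]^2 and the known concentrations, [Ag⁺]^2 in the denominator gives [Ag⁺] = 0.003 M.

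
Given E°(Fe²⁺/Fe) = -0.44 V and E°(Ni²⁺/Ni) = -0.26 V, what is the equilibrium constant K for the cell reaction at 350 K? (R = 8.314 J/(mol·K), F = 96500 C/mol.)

1.5 × 10^5

E°_cell = -0.26 − (-0.44) = 0.18 V, with n = 2 electrons transferred.
At equilibrium E = 0, so the Nernst equation gives ln K = nFE°/RT = (2)(96500)(0.18)/((8.314)(350)) = 11.94.
K = e^11.94 = 1.5 × 10^5.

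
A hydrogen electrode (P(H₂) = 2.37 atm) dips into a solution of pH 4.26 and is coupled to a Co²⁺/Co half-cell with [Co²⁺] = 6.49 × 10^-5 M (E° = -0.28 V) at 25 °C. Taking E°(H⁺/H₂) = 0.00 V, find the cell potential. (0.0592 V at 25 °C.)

The hydrogen couple is the cathode, so E°_cell = 0.28 V; n = 2.
[H⁺] = 10^(−4.26) = 5.5 × 10^-5 M, and Q = [Co²⁺]·P(H₂) / [H⁺]^2 = 5.09 × 10^4.
E = E° − (0.0592/2) log Q = 0.28 − (0.0592/2)(4.707) = 0.141 V.

0.14 V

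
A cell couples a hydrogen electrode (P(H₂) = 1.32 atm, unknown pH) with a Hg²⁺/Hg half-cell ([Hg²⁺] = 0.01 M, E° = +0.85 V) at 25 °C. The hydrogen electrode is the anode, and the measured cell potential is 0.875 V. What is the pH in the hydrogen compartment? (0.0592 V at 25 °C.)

E°_cell = 0.85 V and n = 2.
log Q = n(E° − E)/0.0592 = 2×(0.85 − 0.875)/0.0592 = -0.845.
With Q = [H⁺]^2 / ([Hg²⁺]·P(H₂)), solving for [H⁺] gives log[H⁺] = -1.362, so pH = 1.36.

pH = 1.36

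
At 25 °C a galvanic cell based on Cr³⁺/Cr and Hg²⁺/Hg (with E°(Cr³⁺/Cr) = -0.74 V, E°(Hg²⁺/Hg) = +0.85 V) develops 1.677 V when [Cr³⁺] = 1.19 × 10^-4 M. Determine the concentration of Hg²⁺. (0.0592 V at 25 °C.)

From the Nernst equation, log Q = n(E° − E)/0.0592 = 6(1.59 − 1.677)/0.0592 = -8.818, so Q = 1.52 × 10^-9.
With Q = [Cr³⁺]^2/[Hg²⁺]^3 and the known concentrations, [Hg²⁺]^3 in the denominator gives [Hg²⁺] = 2.1 M.

2.1 M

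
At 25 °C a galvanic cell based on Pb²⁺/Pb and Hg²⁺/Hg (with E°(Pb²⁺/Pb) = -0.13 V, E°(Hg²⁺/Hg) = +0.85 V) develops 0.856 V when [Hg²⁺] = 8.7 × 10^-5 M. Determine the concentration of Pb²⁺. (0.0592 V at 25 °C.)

From the Nernst equation, log Q = n(E° − E)/0.0592 = 2(0.98 − 0.856)/0.0592 = 4.189, so Q = 1.55 × 10^4.
With Q = [Pb²⁺]/[Hg²⁺] and the known concentrations, [Pb²⁺] in the numerator gives [Pb²⁺] = 1.3 M.

1.3 M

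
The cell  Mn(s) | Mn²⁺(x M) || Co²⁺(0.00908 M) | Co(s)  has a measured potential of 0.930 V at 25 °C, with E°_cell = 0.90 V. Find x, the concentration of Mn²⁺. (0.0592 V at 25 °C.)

8.8 × 10^-4 M

From the Nernst equation, log Q = n(E° − E)/0.0592 = 2(0.90 − 0.930)/0.0592 = -1.014, so Q = 0.0969.
With Q = [Mn²⁺]/[Co²⁺] and the known concentrations, [Mn²⁺] in the numerator gives [Mn²⁺] = 8.8 × 10^-4 M.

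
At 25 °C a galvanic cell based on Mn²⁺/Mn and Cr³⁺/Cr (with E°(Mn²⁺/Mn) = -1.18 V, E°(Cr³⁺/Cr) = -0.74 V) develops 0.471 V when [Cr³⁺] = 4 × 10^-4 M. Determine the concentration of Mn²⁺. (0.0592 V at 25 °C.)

4.9 × 10^-4 M

From the Nernst equation, log Q = n(E° − E)/0.0592 = 6(0.44 − 0.471)/0.0592 = -3.142, so Q = 7.21 × 10^-4.
With Q = [Mn²⁺]^3/[Cr³⁺]^2 and the known concentrations, [Mn²⁺]^3 in the numerator gives [Mn²⁺] = 4.9 × 10^-4 M.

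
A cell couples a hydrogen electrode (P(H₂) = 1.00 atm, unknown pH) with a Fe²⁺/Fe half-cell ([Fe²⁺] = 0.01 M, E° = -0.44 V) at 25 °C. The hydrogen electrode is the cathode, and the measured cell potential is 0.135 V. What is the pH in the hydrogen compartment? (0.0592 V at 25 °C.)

pH = 6.15

E°_cell = 0.44 V and n = 2.
log Q = n(E° − E)/0.0592 = 2×(0.44 − 0.135)/0.0592 = 10.304.
With Q = [Fe²⁺]·P(H₂) / [H⁺]^2, solving for [H⁺] gives log[H⁺] = -6.152, so pH = 6.15.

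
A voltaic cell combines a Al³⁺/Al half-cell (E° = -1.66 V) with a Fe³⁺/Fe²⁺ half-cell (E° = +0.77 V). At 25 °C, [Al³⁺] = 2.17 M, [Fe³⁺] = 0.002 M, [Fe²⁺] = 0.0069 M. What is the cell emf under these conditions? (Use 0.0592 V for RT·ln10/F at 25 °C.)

The Fe³⁺/Fe²⁺ couple has the higher reduction potential and acts as the cathode, so E°_cell = +0.77 − (-1.66) = 2.43 V.
Balancing electrons gives n = 3; the reaction quotient is Q = [Al³⁺]·[Fe²⁺]^3/[Fe³⁺]^3 = 89.1.
At 25 °C, E = E° − (0.0592/n) log Q = 2.43 − (0.0592/3)(1.950) = 2.430 − 0.038 = 2.392 V.

2.39 V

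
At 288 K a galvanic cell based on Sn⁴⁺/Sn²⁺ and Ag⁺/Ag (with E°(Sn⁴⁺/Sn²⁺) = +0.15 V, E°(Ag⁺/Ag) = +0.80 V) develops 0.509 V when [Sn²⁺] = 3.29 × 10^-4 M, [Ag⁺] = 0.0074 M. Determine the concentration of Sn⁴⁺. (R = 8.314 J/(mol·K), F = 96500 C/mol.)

0.0016 M

From the Nernst equation, ln Q = nF(E° − E)/RT = 2×96500×(0.65 − 0.509)/(8.314×288) = 11.365, so Q = 8.63 × 10^4.
With Q = [Sn⁴⁺]/([Sn²⁺]·[Ag⁺]^2) and the known concentrations, [Sn⁴⁺] in the numerator gives [Sn⁴⁺] = 0.0016 M.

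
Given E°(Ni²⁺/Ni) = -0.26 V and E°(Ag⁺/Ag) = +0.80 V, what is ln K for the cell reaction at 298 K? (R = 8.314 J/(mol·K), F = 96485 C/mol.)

E°_cell = +0.80 − (-0.26) = 1.06 V, with n = 2 electrons transferred.
At equilibrium E = 0, so the Nernst equation gives ln K = nFE°/RT = (2)(96485)(1.06)/((8.314)(298)) = 82.56.

ln K = 82.6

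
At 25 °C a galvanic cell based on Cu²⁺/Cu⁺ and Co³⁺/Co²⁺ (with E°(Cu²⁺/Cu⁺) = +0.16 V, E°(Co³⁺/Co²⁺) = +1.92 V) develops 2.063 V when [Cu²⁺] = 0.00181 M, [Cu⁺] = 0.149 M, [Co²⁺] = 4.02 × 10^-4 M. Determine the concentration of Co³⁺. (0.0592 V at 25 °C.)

0.64 M

From the Nernst equation, log Q = n(E° − E)/0.0592 = 1(1.76 − 2.063)/0.0592 = -5.118, so Q = 7.62 × 10^-6.
With Q = [Cu²⁺]·[Co²⁺]/([Cu⁺]·[Co³⁺]) and the known concentrations, [Co³⁺] in the denominator gives [Co³⁺] = 0.64 M.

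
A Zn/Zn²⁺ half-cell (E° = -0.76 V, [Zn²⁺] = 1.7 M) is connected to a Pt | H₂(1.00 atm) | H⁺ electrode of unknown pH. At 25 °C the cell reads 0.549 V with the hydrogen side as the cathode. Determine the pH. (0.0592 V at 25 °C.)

pH = 3.45

E°_cell = 0.76 V and n = 2.
log Q = n(E° − E)/0.0592 = 2×(0.76 − 0.549)/0.0592 = 7.128.
With Q = [Zn²⁺]·P(H₂) / [H⁺]^2, solving for [H⁺] gives log[H⁺] = -3.449, so pH = 3.45.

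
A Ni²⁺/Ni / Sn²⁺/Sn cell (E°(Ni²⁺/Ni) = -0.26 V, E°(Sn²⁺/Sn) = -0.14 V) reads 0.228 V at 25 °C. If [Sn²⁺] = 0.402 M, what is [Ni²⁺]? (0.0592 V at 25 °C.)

9 × 10^-5 M

From the Nernst equation, log Q = n(E° − E)/0.0592 = 2(0.12 − 0.228)/0.0592 = -3.649, so Q = 2.25 × 10^-4.
With Q = [Ni²⁺]/[Sn²⁺] and the known concentrations, [Ni²⁺] in the numerator gives [Ni²⁺] = 9 × 10^-5 M.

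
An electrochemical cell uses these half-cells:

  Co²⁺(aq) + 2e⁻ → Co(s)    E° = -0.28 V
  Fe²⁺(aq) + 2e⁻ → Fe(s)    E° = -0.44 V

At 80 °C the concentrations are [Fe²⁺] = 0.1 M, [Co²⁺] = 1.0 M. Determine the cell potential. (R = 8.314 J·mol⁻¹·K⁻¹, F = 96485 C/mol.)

0.195 V

The Co²⁺/Co couple has the higher reduction potential and acts as the cathode, so E°_cell = -0.28 − (-0.44) = 0.16 V.
Balancing electrons gives n = 2; the reaction quotient is Q = [Fe²⁺]/[Co²⁺] = 0.100.
E = E° − (RT/nF) ln Q = 0.16 − (8.314×353)/(2×96485) × (-2.303) = 0.160 + 0.035 = 0.195 V.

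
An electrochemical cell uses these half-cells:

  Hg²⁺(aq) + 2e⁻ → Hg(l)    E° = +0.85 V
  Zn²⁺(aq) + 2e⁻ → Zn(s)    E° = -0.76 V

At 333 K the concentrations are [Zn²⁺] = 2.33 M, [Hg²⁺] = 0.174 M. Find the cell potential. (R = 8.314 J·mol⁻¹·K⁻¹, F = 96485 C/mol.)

The Hg²⁺/Hg couple has the higher reduction potential and acts as the cathode, so E°_cell = +0.85 − (-0.76) = 1.61 V.
Balancing electrons gives n = 2; the reaction quotient is Q = [Zn²⁺]/[Hg²⁺] = 13.4.
E = E° − (RT/nF) ln Q = 1.61 − (8.314×333)/(2×96485) × (2.595) = 1.610 − 0.037 = 1.573 V.

1.57 V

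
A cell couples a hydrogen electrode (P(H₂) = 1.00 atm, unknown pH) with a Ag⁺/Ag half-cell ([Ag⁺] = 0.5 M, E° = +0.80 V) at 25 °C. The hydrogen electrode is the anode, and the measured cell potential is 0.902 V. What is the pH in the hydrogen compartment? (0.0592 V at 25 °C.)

E°_cell = 0.80 V and n = 2.
log Q = n(E° − E)/0.0592 = 2×(0.80 − 0.902)/0.0592 = -3.446.
With Q = [H⁺]^2 / ([Ag⁺]^2·P(H₂)), solving for [H⁺] gives log[H⁺] = -2.024, so pH = 2.02.

pH = 2.02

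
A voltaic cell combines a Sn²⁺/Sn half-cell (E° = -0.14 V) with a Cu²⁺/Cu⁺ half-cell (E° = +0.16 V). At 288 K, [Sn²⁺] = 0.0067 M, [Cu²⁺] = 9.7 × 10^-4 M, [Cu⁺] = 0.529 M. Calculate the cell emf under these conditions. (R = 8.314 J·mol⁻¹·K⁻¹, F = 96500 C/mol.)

0.206 V

The Cu²⁺/Cu⁺ couple has the higher reduction potential and acts as the cathode, so E°_cell = +0.16 − (-0.14) = 0.30 V.
Balancing electrons gives n = 2; the reaction quotient is Q = [Sn²⁺]·[Cu⁺]^2/[Cu²⁺]^2 = 1990.
E = E° − (RT/nF) ln Q = 0.30 − (8.314×288)/(2×96500) × (7.597) = 0.300 − 0.094 = 0.206 V.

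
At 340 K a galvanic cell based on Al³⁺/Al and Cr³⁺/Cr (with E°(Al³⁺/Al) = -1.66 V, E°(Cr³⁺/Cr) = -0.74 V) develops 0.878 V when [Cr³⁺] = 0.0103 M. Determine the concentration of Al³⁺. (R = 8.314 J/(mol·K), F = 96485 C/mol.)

From the Nernst equation, ln Q = nF(E° − E)/RT = 3×96485×(0.92 − 0.878)/(8.314×340) = 4.301, so Q = 73.8.
With Q = [Al³⁺]/[Cr³⁺] and the known concentrations, [Al³⁺] in the numerator gives [Al³⁺] = 0.76 M.

0.76 M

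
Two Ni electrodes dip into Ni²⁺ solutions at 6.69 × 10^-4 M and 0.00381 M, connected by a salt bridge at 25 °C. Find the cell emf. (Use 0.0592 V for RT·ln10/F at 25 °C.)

0.022 V

Both half-cells are Ni²⁺/Ni, so E°_cell = 0. The concentrated side is the cathode; the cell reaction moves Ni²⁺ from high to low concentration with n = 2.
Q = [Ni²⁺]_dilute/[Ni²⁺]_conc = 6.69 × 10^-4/0.00381 = 0.176.
E = 0 − (0.0592/2) log Q = −(0.0592/2)(-0.755) = 0.0223 V.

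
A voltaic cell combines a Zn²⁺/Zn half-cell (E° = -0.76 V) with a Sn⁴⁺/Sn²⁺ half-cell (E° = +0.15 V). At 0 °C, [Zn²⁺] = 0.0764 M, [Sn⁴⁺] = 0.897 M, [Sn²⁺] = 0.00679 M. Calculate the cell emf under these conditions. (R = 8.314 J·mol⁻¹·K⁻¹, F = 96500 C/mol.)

The Sn⁴⁺/Sn²⁺ couple has the higher reduction potential and acts as the cathode, so E°_cell = +0.15 − (-0.76) = 0.91 V.
Balancing electrons gives n = 2; the reaction quotient is Q = [Zn²⁺]·[Sn²⁺]/[Sn⁴⁺] = 5.78 × 10^-4.
E = E° − (RT/nF) ln Q = 0.91 − (8.314×273)/(2×96500) × (-7.455) = 0.910 + 0.088 = 0.998 V.

0.998 V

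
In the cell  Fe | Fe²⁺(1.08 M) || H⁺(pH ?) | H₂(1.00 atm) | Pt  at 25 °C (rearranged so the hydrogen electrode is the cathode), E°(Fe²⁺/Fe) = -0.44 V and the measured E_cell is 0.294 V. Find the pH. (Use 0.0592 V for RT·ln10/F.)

pH = 2.45

E°_cell = 0.44 V and n = 2.
log Q = n(E° − E)/0.0592 = 2×(0.44 − 0.294)/0.0592 = 4.932.
With Q = [Fe²⁺]·P(H₂) / [H⁺]^2, solving for [H⁺] gives log[H⁺] = -2.450, so pH = 2.45.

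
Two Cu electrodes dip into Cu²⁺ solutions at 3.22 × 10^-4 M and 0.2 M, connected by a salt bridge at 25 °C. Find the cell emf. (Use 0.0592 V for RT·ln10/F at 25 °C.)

0.083 V

Both half-cells are Cu²⁺/Cu, so E°_cell = 0. The concentrated side is the cathode; the cell reaction moves Cu²⁺ from high to low concentration with n = 2.
Q = [Cu²⁺]_dilute/[Cu²⁺]_conc = 3.22 × 10^-4/0.2 = 0.00161.
E = 0 − (0.0592/2) log Q = −(0.0592/2)(-2.793) = 0.0827 V.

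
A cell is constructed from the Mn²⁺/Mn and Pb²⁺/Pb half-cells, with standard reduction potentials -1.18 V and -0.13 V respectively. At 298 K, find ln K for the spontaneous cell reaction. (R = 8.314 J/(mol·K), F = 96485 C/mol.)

ln K = 81.8

E°_cell = -0.13 − (-1.18) = 1.05 V, with n = 2 electrons transferred.
At equilibrium E = 0, so the Nernst equation gives ln K = nFE°/RT = (2)(96485)(1.05)/((8.314)(298)) = 81.78.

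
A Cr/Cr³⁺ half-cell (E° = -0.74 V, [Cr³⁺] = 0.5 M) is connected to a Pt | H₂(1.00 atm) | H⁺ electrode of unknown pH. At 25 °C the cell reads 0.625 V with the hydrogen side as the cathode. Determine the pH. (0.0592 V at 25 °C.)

pH = 2.04

E°_cell = 0.74 V and n = 6.
log Q = n(E° − E)/0.0592 = 6×(0.74 − 0.625)/0.0592 = 11.655.
With Q = [Cr³⁺]^2·P(H₂)^3 / [H⁺]^6, solving for [H⁺] gives log[H⁺] = -2.043, so pH = 2.04.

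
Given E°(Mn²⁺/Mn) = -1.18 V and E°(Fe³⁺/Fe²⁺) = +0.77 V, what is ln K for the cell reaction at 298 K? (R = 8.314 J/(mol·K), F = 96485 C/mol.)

E°_cell = +0.77 − (-1.18) = 1.95 V, with n = 2 electrons transferred.
At equilibrium E = 0, so the Nernst equation gives ln K = nFE°/RT = (2)(96485)(1.95)/((8.314)(298)) = 151.88.

ln K = 151.9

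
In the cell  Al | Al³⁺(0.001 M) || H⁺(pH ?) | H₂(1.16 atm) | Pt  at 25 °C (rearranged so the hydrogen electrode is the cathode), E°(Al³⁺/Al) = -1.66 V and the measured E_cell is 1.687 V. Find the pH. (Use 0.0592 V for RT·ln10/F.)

pH = 0.51

E°_cell = 1.66 V and n = 6.
log Q = n(E° − E)/0.0592 = 6×(1.66 − 1.687)/0.0592 = -2.736.
With Q = [Al³⁺]^2·P(H₂)^3 / [H⁺]^6, solving for [H⁺] gives log[H⁺] = -0.512, so pH = 0.51.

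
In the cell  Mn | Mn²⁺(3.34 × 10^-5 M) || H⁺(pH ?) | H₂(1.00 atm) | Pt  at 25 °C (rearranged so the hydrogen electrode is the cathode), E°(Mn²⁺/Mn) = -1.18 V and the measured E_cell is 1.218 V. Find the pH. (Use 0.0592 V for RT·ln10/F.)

pH = 1.60

E°_cell = 1.18 V and n = 2.
log Q = n(E° − E)/0.0592 = 2×(1.18 − 1.218)/0.0592 = -1.284.
With Q = [Mn²⁺]·P(H₂) / [H⁺]^2, solving for [H⁺] gives log[H⁺] = -1.596, so pH = 1.60.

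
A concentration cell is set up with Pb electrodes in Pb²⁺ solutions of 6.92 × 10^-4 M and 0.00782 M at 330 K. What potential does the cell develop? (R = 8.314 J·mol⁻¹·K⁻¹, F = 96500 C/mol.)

Both half-cells are Pb²⁺/Pb, so E°_cell = 0. The concentrated side is the cathode; the cell reaction moves Pb²⁺ from high to low concentration with n = 2.
Q = [Pb²⁺]_dilute/[Pb²⁺]_conc = 6.92 × 10^-4/0.00782 = 0.0885.
E = 0 − (RT/nF) ln Q = −((8.314×330)/(2×96500))(-2.425) = 0.0345 V.

0.034 V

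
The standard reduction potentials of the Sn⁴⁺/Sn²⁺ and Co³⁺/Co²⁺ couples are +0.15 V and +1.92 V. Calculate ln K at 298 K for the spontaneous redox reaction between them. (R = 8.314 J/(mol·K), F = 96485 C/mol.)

ln K = 137.9

E°_cell = +1.92 − (+0.15) = 1.77 V, with n = 2 electrons transferred.
At equilibrium E = 0, so the Nernst equation gives ln K = nFE°/RT = (2)(96485)(1.77)/((8.314)(298)) = 137.86.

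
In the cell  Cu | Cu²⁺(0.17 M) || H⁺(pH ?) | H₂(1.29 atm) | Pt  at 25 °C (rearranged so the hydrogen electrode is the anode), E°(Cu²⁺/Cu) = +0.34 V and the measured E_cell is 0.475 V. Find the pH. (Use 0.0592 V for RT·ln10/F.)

pH = 2.61

E°_cell = 0.34 V and n = 2.
log Q = n(E° − E)/0.0592 = 2×(0.34 − 0.475)/0.0592 = -4.561.
With Q = [H⁺]^2 / ([Cu²⁺]·P(H₂)), solving for [H⁺] gives log[H⁺] = -2.610, so pH = 2.61.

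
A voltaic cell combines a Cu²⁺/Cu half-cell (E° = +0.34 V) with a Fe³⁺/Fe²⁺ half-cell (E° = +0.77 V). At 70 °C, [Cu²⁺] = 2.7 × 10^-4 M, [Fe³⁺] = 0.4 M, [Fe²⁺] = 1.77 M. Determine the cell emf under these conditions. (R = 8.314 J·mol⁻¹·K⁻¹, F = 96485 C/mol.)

0.507 V

The Fe³⁺/Fe²⁺ couple has the higher reduction potential and acts as the cathode, so E°_cell = +0.77 − (+0.34) = 0.43 V.
Balancing electrons gives n = 2; the reaction quotient is Q = [Cu²⁺]·[Fe²⁺]^2/[Fe³⁺]^2 = 0.00529.
E = E° − (RT/nF) ln Q = 0.43 − (8.314×343)/(2×96485) × (-5.243) = 0.430 + 0.077 = 0.507 V.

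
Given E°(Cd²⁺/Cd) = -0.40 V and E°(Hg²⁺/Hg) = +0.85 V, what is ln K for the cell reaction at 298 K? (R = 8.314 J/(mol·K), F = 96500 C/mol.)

ln K = 97.4

E°_cell = +0.85 − (-0.40) = 1.25 V, with n = 2 electrons transferred.
At equilibrium E = 0, so the Nernst equation gives ln K = nFE°/RT = (2)(96500)(1.25)/((8.314)(298)) = 97.37.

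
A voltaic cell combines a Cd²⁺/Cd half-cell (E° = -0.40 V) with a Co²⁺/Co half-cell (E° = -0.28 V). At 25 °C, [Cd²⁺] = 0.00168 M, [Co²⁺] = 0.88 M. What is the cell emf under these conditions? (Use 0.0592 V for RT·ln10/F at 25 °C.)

The Co²⁺/Co couple has the higher reduction potential and acts as the cathode, so E°_cell = -0.28 − (-0.40) = 0.12 V.
Balancing electrons gives n = 2; the reaction quotient is Q = [Cd²⁺]/[Co²⁺] = 0.00191.
At 25 °C, E = E° − (0.0592/n) log Q = 0.12 − (0.0592/2)(-2.719) = 0.120 + 0.080 = 0.200 V.

0.200 V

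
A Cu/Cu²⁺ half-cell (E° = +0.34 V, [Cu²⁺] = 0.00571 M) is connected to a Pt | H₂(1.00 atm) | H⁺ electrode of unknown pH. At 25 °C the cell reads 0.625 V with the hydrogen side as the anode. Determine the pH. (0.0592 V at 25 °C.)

E°_cell = 0.34 V and n = 2.
log Q = n(E° − E)/0.0592 = 2×(0.34 − 0.625)/0.0592 = -9.628.
With Q = [H⁺]^2 / ([Cu²⁺]·P(H₂)), solving for [H⁺] gives log[H⁺] = -5.936, so pH = 5.94.

pH = 5.94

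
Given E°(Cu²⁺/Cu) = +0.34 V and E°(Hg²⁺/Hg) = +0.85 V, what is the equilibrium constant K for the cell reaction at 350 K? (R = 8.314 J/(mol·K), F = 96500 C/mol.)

4.9 × 10^14

E°_cell = +0.85 − (+0.34) = 0.51 V, with n = 2 electrons transferred.
At equilibrium E = 0, so the Nernst equation gives ln K = nFE°/RT = (2)(96500)(0.51)/((8.314)(350)) = 33.83.
K = e^33.83 = 4.9 × 10^14.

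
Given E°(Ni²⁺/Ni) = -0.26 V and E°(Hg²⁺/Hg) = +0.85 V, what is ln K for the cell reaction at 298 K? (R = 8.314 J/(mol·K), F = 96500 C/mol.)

E°_cell = +0.85 − (-0.26) = 1.11 V, with n = 2 electrons transferred.
At equilibrium E = 0, so the Nernst equation gives ln K = nFE°/RT = (2)(96500)(1.11)/((8.314)(298)) = 86.47.

ln K = 86.5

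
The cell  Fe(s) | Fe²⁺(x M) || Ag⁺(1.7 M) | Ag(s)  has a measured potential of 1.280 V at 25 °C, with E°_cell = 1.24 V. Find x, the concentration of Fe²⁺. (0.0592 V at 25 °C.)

0.13 M

From the Nernst equation, log Q = n(E° − E)/0.0592 = 2(1.24 − 1.280)/0.0592 = -1.351, so Q = 0.0445.
With Q = [Fe²⁺]/[Ag⁺]^2 and the known concentrations, [Fe²⁺] in the numerator gives [Fe²⁺] = 0.13 M.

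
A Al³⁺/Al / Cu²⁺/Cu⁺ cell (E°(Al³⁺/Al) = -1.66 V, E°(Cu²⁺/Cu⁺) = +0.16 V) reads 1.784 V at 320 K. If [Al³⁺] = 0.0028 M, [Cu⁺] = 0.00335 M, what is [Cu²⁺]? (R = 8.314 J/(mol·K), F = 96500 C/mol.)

1.3 × 10^-4 M

From the Nernst equation, ln Q = nF(E° − E)/RT = 3×96500×(1.82 − 1.784)/(8.314×320) = 3.917, so Q = 50.3.
With Q = [Al³⁺]·[Cu⁺]^3/[Cu²⁺]^3 and the known concentrations, [Cu²⁺]^3 in the denominator gives [Cu²⁺] = 1.3 × 10^-4 M.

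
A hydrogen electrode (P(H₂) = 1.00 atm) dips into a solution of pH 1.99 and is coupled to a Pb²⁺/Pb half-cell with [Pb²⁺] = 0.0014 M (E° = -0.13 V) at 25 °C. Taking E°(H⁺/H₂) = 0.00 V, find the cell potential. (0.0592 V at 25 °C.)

0.097 V

The hydrogen couple is the cathode, so E°_cell = 0.13 V; n = 2.
[H⁺] = 10^(−1.99) = 0.010 M, and Q = [Pb²⁺]·P(H₂) / [H⁺]^2 = 13.4.
E = E° − (0.0592/2) log Q = 0.13 − (0.0592/2)(1.126) = 0.097 V.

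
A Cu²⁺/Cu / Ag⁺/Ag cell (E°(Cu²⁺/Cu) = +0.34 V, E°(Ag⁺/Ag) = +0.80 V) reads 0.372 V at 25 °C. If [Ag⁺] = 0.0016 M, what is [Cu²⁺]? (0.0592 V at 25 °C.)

From the Nernst equation, log Q = n(E° − E)/0.0592 = 2(0.46 − 0.372)/0.0592 = 2.973, so Q = 940.
With Q = [Cu²⁺]/[Ag⁺]^2 and the known concentrations, [Cu²⁺] in the numerator gives [Cu²⁺] = 0.0024 M.

0.0024 M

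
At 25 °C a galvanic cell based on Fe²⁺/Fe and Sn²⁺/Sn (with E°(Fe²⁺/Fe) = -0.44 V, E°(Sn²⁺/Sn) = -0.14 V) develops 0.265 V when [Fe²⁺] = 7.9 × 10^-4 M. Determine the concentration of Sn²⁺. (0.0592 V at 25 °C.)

5.2 × 10^-5 M

From the Nernst equation, log Q = n(E° − E)/0.0592 = 2(0.30 − 0.265)/0.0592 = 1.182, so Q = 15.2.
With Q = [Fe²⁺]/[Sn²⁺] and the known concentrations, [Sn²⁺] in the denominator gives [Sn²⁺] = 5.2 × 10^-5 M.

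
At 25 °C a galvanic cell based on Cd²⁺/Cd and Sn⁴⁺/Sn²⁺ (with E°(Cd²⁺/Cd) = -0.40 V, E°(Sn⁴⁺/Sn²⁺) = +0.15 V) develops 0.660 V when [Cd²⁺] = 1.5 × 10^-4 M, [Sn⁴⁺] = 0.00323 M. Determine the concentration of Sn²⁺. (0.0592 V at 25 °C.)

0.0041 M

From the Nernst equation, log Q = n(E° − E)/0.0592 = 2(0.55 − 0.660)/0.0592 = -3.716, so Q = 1.92 × 10^-4.
With Q = [Cd²⁺]·[Sn²⁺]/[Sn⁴⁺] and the known concentrations, [Sn²⁺] in the numerator gives [Sn²⁺] = 0.0041 M.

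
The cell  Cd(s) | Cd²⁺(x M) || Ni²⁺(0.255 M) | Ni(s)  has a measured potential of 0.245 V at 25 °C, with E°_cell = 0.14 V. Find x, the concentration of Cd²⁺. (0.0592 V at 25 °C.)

7.2 × 10^-5 M

From the Nernst equation, log Q = n(E° − E)/0.0592 = 2(0.14 − 0.245)/0.0592 = -3.547, so Q = 2.84 × 10^-4.
With Q = [Cd²⁺]/[Ni²⁺] and the known concentrations, [Cd²⁺] in the numerator gives [Cd²⁺] = 7.2 × 10^-5 M.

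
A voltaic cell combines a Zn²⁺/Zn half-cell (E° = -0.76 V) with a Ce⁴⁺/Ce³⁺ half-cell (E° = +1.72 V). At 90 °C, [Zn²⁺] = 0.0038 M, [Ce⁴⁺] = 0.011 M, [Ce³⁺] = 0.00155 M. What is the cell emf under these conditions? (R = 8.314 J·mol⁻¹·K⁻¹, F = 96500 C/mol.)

2.63 V

The Ce⁴⁺/Ce³⁺ couple has the higher reduction potential and acts as the cathode, so E°_cell = +1.72 − (-0.76) = 2.48 V.
Balancing electrons gives n = 2; the reaction quotient is Q = [Zn²⁺]·[Ce³⁺]^2/[Ce⁴⁺]^2 = 7.55 × 10^-5.
E = E° − (RT/nF) ln Q = 2.48 − (8.314×363)/(2×96500) × (-9.492) = 2.480 + 0.148 = 2.628 V.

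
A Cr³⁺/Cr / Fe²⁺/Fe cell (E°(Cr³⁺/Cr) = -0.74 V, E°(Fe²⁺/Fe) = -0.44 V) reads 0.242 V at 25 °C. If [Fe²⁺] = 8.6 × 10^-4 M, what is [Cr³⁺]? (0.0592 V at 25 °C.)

0.022 M

From the Nernst equation, log Q = n(E° − E)/0.0592 = 6(0.30 − 0.242)/0.0592 = 5.878, so Q = 7.56 × 10^5.
With Q = [Cr³⁺]^2/[Fe²⁺]^3 and the known concentrations, [Cr³⁺]^2 in the numerator gives [Cr³⁺] = 0.022 M.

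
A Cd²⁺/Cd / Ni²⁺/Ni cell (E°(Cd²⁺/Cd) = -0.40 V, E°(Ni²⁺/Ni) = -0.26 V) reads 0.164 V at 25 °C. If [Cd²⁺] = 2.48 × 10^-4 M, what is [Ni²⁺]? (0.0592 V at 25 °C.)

From the Nernst equation, log Q = n(E° − E)/0.0592 = 2(0.14 − 0.164)/0.0592 = -0.811, so Q = 0.155.
With Q = [Cd²⁺]/[Ni²⁺] and the known concentrations, [Ni²⁺] in the denominator gives [Ni²⁺] = 0.0016 M.

0.0016 M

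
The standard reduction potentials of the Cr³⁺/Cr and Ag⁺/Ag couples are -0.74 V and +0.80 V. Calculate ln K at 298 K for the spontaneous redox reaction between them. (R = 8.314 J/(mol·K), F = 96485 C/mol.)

ln K = 179.9

E°_cell = +0.80 − (-0.74) = 1.54 V, with n = 3 electrons transferred.
At equilibrium E = 0, so the Nernst equation gives ln K = nFE°/RT = (3)(96485)(1.54)/((8.314)(298)) = 179.92.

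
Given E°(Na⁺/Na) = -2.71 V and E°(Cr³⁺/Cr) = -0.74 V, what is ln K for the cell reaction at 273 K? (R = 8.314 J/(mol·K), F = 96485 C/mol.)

ln K = 251.2

E°_cell = -0.74 − (-2.71) = 1.97 V, with n = 3 electrons transferred.
At equilibrium E = 0, so the Nernst equation gives ln K = nFE°/RT = (3)(96485)(1.97)/((8.314)(273)) = 251.23.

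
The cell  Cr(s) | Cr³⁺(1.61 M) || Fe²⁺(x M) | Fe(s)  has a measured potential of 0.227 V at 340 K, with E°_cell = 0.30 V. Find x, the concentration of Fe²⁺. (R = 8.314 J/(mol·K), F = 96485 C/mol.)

0.0094 M

From the Nernst equation, ln Q = nF(E° − E)/RT = 6×96485×(0.30 − 0.227)/(8.314×340) = 14.950, so Q = 3.11 × 10^6.
With Q = [Cr³⁺]^2/[Fe²⁺]^3 and the known concentrations, [Fe²⁺]^3 in the denominator gives [Fe²⁺] = 0.0094 M.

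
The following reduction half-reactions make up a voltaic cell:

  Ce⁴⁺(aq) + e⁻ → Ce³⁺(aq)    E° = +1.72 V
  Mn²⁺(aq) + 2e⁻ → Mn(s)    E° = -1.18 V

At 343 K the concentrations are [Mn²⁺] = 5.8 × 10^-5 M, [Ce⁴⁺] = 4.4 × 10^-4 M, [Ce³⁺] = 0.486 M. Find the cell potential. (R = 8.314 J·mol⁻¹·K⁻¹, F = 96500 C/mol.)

2.84 V

The Ce⁴⁺/Ce³⁺ couple has the higher reduction potential and acts as the cathode, so E°_cell = +1.72 − (-1.18) = 2.90 V.
Balancing electrons gives n = 2; the reaction quotient is Q = [Mn²⁺]·[Ce³⁺]^2/[Ce⁴⁺]^2 = 70.8.
E = E° − (RT/nF) ln Q = 2.90 − (8.314×343)/(2×96500) × (4.259) = 2.900 − 0.063 = 2.837 V.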